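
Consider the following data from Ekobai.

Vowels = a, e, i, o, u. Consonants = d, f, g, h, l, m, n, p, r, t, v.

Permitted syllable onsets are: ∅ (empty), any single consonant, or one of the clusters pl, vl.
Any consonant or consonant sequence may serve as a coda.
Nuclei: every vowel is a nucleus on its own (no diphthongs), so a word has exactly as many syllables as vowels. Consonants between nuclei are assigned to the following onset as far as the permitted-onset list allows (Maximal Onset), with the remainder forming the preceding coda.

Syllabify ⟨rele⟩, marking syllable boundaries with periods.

re.le

The vowels are e, e — 2 nuclei, so 2 syllables.
Between /e/ (V1) and /e/ (V2): /l/ → onset of the next syllable (single consonants are always licit onsets).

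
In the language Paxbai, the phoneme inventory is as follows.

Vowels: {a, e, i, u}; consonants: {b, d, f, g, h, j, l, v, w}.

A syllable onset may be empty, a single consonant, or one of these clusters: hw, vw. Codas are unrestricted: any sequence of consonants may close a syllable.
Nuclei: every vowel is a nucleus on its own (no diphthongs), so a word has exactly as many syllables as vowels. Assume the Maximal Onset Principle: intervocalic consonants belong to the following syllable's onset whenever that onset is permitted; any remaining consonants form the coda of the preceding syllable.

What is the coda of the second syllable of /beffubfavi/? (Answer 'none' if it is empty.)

Nuclei (vowels): e, u, a, i → 4 syllables.
σ1/σ2 boundary: /ff/; trying suffixes from longest down, /f/ is the first permitted one, so coda /f/ | onset /f/.
σ2/σ3 boundary: /bf/ splits as /b/ + /f/ (/f/ is the longest suffix that is a licit onset).
σ3/σ4 boundary: /v/ is a single consonant, so it becomes the next onset.
Syllabification: bef.fub.fa.vi.
Syllable 2 is /fub/: onset /f/, nucleus /u/, coda /b/.

b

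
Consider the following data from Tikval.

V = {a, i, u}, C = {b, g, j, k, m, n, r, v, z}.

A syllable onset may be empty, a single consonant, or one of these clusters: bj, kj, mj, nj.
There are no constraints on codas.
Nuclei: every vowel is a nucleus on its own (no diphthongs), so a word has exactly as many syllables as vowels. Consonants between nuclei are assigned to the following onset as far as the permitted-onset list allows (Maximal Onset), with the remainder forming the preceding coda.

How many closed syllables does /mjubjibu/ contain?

Nuclei (vowels): u, i, u → 3 syllables.
σ1/σ2 boundary: /bj/ — entire cluster is a permitted onset → onset /bj/, coda ∅.
σ2/σ3 boundary: just /b/ — single C goes to the following onset.
Result: mju.bji.bu.
Classifying each syllable: /mju/ (open), /bji/ (open), /bu/ (open).
Closed syllables: 0.

0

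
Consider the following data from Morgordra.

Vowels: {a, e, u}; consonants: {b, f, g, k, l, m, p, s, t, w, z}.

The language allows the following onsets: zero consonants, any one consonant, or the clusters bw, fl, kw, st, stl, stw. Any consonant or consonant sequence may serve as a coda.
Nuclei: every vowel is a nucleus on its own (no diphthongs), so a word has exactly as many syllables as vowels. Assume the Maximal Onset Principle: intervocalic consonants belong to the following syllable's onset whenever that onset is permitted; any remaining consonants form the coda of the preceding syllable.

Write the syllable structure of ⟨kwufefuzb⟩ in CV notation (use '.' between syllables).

Nuclei (vowels): u, e, u → 3 syllables.
σ1/σ2 boundary: /f/ → onset of the next syllable (single consonants are always licit onsets).
σ2/σ3 boundary: /f/ → onset of the next syllable (single consonants are always licit onsets).
So the parse is kwu.fe.fuzb.
Mapping each syllable to C/V: /kwu/ → CCV, /fe/ → CV, /fuzb/ → CVCC.

CCV.CV.CVCC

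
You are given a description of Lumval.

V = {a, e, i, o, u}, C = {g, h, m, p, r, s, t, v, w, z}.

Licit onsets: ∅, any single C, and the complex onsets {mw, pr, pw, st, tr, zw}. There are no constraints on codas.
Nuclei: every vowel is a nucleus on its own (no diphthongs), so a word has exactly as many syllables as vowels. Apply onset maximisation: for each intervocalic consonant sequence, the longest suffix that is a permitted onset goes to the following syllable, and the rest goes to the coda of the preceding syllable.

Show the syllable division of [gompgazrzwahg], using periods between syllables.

gomp.gazr.zwahg

The vowels are o, a, a — 3 nuclei, so 3 syllables.
V1 /o/ – V2 /a/: /mpg/ — longest licit onset from the right is /g/, leaving /mp/ as coda.
V2 /a/ – V3 /a/: cluster /zrzw/ — the longest permitted-onset suffix is /zw/; onset = /zw/, preceding coda = /zr/.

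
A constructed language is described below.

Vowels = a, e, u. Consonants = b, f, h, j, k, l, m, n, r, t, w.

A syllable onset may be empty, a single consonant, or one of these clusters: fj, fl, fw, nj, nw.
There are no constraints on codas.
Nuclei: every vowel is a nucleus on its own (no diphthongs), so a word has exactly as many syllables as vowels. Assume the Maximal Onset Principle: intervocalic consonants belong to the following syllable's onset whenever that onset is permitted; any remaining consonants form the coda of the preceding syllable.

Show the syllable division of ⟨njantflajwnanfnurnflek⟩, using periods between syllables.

Vowels present: a, a, a, u, e; each is a nucleus, giving 5 syllables.
V1 /a/ – V2 /a/: /ntfl/ — longest licit onset from the right is /fl/, leaving /nt/ as coda.
V2 /a/ – V3 /a/: /jwn/; trying suffixes from longest down, /n/ is the first permitted one, so coda /jw/ | onset /n/.
V3 /a/ – V4 /u/: /nfn/ splits as /nf/ + /n/ (/n/ is the longest suffix that is a licit onset).
V4 /u/ – V5 /e/: /rnfl/ splits as /rn/ + /fl/ (/fl/ is the longest suffix that is a licit onset).

njant.flajw.nanf.nurn.flek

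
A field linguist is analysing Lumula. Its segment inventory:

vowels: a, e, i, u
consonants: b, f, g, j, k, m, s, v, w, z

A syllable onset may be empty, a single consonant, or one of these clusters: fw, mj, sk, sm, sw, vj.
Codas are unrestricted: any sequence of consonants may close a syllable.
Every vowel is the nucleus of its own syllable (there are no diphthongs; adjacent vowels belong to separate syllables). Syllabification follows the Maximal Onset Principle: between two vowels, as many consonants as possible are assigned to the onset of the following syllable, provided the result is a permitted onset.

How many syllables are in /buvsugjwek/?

3

Vowels present: u, u, e; each is a nucleus, giving 3 syllables.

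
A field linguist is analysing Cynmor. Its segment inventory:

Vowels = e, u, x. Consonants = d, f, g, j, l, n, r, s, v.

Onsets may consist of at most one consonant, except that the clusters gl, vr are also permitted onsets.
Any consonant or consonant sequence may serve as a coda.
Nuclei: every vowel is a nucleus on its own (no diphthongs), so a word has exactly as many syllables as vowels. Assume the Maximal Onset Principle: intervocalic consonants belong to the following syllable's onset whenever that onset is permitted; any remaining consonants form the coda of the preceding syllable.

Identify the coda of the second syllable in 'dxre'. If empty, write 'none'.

Nuclei (vowels): x, e → 2 syllables.
σ1/σ2 boundary: /r/ → onset of the next syllable (single consonants are always licit onsets).
So the parse is dx.re.
Syllable 2 is /re/: onset /r/, nucleus /e/, coda ∅.

none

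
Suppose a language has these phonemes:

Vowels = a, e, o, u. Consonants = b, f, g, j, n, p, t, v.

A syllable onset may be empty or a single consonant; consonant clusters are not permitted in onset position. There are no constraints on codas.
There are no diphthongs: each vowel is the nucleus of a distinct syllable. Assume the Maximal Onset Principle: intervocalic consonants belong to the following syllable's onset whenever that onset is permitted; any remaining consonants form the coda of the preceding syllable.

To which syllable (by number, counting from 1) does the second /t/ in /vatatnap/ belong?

The vowels are a, a, a — 3 nuclei, so 3 syllables.
V1 /a/ – V2 /a/: just /t/ — single C goes to the following onset.
V2 /a/ – V3 /a/: /tn/; trying suffixes from longest down, /n/ is the first permitted one, so coda /t/ | onset /n/.
Result: va.tat.nap.
The second /t/ is in the coda of syllable 2 (/tat/).

2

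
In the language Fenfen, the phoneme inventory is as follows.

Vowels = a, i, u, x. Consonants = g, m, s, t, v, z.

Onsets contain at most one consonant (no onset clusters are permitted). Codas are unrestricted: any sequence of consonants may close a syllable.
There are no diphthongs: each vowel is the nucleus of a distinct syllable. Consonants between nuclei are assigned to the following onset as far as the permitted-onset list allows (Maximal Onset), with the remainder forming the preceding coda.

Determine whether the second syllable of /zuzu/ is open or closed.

Vowels present: u, u; each is a nucleus, giving 2 syllables.
σ1/σ2 boundary: just /z/ — single C goes to the following onset.
So the parse is zu.zu.
Syllable 2 is /zu/; it ends in its nucleus with no coda, so it is open.

open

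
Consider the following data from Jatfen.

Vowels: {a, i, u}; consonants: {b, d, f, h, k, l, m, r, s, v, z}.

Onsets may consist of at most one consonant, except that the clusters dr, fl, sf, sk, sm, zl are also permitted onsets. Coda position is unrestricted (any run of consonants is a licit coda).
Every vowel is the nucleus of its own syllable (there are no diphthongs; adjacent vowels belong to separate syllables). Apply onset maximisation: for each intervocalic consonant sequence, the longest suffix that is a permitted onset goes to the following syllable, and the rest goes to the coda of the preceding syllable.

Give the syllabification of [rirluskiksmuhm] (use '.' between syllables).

Nuclei (vowels): i, u, i, u → 4 syllables.
Between /i/ (V1) and /u/ (V2): /rl/ — longest licit onset from the right is /l/, leaving /r/ as coda.
Between /u/ (V2) and /i/ (V3): /sk/ is a licit onset in full, so it all attaches to the next syllable.
Between /i/ (V3) and /u/ (V4): /ksm/ splits as /k/ + /sm/ (/sm/ is the longest suffix that is a licit onset).

rir.lu.skik.smuhm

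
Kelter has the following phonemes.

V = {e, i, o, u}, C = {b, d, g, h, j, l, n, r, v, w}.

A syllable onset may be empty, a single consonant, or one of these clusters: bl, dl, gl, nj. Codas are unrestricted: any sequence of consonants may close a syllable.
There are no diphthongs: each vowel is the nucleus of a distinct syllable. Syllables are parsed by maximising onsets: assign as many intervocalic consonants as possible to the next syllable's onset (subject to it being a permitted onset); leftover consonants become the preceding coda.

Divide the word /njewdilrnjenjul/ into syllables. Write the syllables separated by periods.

Vowels present: e, i, e, u; each is a nucleus, giving 4 syllables.
/e…i/ gap (V1→V2): /wd/; trying suffixes from longest down, /d/ is the first permitted one, so coda /w/ | onset /d/.
/i…e/ gap (V2→V3): /lrnj/ splits as /lr/ + /nj/ (/nj/ is the longest suffix that is a licit onset).
/e…u/ gap (V3→V4): /nj/ is a licit onset in full, so it all attaches to the next syllable.

njew.dilr.nje.njul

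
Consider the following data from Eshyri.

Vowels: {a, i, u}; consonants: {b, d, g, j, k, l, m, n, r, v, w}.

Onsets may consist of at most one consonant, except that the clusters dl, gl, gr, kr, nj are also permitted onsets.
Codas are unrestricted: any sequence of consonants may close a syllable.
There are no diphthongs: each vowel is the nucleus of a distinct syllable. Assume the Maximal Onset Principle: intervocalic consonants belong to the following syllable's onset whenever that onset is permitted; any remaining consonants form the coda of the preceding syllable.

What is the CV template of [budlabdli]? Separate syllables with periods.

CV.CCVC.CCV

The vowels are u, a, i — 3 nuclei, so 3 syllables.
V1 /u/ – V2 /a/: cluster /dl/ — /dl/ is itself a permitted onset, so the whole cluster goes right; preceding coda = ∅.
V2 /a/ – V3 /i/: /bdl/ splits as /b/ + /dl/ (/dl/ is the longest suffix that is a licit onset).
So the parse is bu.dlab.dli.
Mapping each syllable to C/V: /bu/ → CV, /dlab/ → CCVC, /dli/ → CCV.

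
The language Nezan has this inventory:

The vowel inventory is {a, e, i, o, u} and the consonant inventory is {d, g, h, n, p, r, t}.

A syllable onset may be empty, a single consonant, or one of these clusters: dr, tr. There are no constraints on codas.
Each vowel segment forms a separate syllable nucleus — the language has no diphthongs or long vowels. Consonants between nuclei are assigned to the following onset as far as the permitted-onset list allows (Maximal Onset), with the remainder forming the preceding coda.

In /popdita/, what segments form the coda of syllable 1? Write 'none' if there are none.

The vowels are o, i, a — 3 nuclei, so 3 syllables.
σ1/σ2 boundary: cluster /pd/ — the longest permitted-onset suffix is /d/; onset = /d/, preceding coda = /p/.
σ2/σ3 boundary: just /t/ — single C goes to the following onset.
Putting it together: pop.di.ta.
Syllable 1 is /pop/: onset /p/, nucleus /o/, coda /p/.

p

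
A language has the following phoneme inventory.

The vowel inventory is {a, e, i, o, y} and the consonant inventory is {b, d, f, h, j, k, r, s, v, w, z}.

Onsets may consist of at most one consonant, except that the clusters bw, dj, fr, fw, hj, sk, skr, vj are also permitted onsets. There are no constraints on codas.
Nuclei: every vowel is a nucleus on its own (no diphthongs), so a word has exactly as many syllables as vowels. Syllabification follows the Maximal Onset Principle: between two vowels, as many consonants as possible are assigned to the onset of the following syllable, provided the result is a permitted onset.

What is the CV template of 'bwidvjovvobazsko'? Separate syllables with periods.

CCVC.CCVC.CV.CVC.CCV

Vowels present: i, o, o, a, o; each is a nucleus, giving 5 syllables.
V1 /i/ – V2 /o/: /dvj/; trying suffixes from longest down, /vj/ is the first permitted one, so coda /d/ | onset /vj/.
V2 /o/ – V3 /o/: /vv/ — longest licit onset from the right is /v/, leaving /v/ as coda.
V3 /o/ – V4 /a/: /b/ is a single consonant, so it becomes the next onset.
V4 /a/ – V5 /o/: /zsk/ splits as /z/ + /sk/ (/sk/ is the longest suffix that is a licit onset).
Putting it together: bwid.vjov.vo.baz.sko.
Mapping each syllable to C/V: /bwid/ → CCVC, /vjov/ → CCVC, /vo/ → CV, /baz/ → CVC, /sko/ → CCV.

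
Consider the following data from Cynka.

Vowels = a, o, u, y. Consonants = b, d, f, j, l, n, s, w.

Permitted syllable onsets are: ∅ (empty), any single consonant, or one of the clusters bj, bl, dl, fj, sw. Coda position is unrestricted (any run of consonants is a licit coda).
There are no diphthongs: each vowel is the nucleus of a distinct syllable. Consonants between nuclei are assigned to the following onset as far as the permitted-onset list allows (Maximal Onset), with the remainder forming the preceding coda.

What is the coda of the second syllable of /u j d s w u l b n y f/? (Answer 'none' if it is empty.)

lb

The vowels are u, u, y — 3 nuclei, so 3 syllables.
σ1/σ2 boundary: /jdsw/ splits as /jd/ + /sw/ (/sw/ is the longest suffix that is a licit onset).
σ2/σ3 boundary: /lbn/ — longest licit onset from the right is /n/, leaving /lb/ as coda.
Result: ujd.swulb.nyf.
Syllable 2 is /swulb/: onset /sw/, nucleus /u/, coda /lb/.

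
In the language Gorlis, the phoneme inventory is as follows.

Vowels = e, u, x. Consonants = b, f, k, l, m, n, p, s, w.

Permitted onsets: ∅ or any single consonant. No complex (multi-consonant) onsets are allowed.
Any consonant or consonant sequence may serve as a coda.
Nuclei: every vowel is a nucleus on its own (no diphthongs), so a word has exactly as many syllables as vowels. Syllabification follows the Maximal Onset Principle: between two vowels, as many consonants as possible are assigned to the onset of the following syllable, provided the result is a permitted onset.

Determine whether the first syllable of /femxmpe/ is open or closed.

open

The vowels are e, x, e — 3 nuclei, so 3 syllables.
Between /e/ (V1) and /x/ (V2): just /m/ — single C goes to the following onset.
Between /x/ (V2) and /e/ (V3): /mp/; trying suffixes from longest down, /p/ is the first permitted one, so coda /m/ | onset /p/.
Syllabification: fe.mxm.pe.
Syllable 1 is /fe/; it ends in its nucleus with no coda, so it is open.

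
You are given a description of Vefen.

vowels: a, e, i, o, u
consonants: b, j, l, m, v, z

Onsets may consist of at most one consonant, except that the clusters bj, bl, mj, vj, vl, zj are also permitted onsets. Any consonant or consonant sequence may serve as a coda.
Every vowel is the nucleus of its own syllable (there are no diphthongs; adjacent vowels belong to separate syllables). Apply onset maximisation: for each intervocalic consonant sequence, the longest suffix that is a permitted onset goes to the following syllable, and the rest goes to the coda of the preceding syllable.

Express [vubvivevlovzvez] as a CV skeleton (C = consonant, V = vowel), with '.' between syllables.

Nuclei (vowels): u, i, e, o, e → 5 syllables.
σ1/σ2 boundary: /bv/ splits as /b/ + /v/ (/v/ is the longest suffix that is a licit onset).
σ2/σ3 boundary: just /v/ — single C goes to the following onset.
σ3/σ4 boundary: /vl/ is a licit onset in full, so it all attaches to the next syllable.
σ4/σ5 boundary: /vzv/; trying suffixes from longest down, /v/ is the first permitted one, so coda /vz/ | onset /v/.
Result: vub.vi.ve.vlovz.vez.
Mapping each syllable to C/V: /vub/ → CVC, /vi/ → CV, /ve/ → CV, /vlovz/ → CCVCC, /vez/ → CVC.

CVC.CV.CV.CCVCC.CVC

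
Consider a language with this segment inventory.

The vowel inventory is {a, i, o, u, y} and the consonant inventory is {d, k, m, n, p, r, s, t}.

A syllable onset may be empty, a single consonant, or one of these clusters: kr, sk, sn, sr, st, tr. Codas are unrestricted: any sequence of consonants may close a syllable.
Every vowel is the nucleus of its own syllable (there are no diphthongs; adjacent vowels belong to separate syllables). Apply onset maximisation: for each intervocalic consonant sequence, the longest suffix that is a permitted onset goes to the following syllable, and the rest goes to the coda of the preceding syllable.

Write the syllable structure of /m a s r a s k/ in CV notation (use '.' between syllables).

CV.CCVCC

Vowels present: a, a; each is a nucleus, giving 2 syllables.
V1 /a/ – V2 /a/: /sr/ — entire cluster is a permitted onset → onset /sr/, coda ∅.
Syllabification: ma.srask.
Mapping each syllable to C/V: /ma/ → CV, /srask/ → CCVCC.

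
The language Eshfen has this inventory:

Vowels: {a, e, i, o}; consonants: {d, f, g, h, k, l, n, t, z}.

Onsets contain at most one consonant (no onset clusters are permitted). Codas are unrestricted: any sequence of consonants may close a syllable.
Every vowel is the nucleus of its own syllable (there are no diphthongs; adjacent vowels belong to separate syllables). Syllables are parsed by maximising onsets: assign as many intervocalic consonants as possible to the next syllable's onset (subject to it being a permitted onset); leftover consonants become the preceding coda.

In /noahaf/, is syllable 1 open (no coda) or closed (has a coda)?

open

Nuclei (vowels): o, a, a → 3 syllables.
V1 /o/ – V2 /a/: no consonants, so the boundary falls immediately after /o/.
V2 /a/ – V3 /a/: /h/ is a single consonant, so it becomes the next onset.
Putting it together: no.a.haf.
Syllable 1 is /no/; it ends in its nucleus with no coda, so it is open.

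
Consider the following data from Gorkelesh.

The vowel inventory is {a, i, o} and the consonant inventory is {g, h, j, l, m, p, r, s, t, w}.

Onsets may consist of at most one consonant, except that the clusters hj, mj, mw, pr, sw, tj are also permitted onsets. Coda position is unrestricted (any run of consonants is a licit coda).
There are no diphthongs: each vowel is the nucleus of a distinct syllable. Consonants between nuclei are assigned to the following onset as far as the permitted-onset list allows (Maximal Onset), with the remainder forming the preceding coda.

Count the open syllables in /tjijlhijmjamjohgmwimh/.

The vowels are i, i, a, o, i — 5 nuclei, so 5 syllables.
/i…i/ gap (V1→V2): /jlh/ splits as /jl/ + /h/ (/h/ is the longest suffix that is a licit onset).
/i…a/ gap (V2→V3): /jmj/ — longest licit onset from the right is /mj/, leaving /j/ as coda.
/a…o/ gap (V3→V4): cluster /mj/ — /mj/ is itself a permitted onset, so the whole cluster goes right; preceding coda = ∅.
/o…i/ gap (V4→V5): /hgmw/ — longest licit onset from the right is /mw/, leaving /hg/ as coda.
Putting it together: tjijl.hij.mja.mjohg.mwimh.
Classifying each syllable: /tjijl/ (closed), /hij/ (closed), /mja/ (open), /mjohg/ (closed), /mwimh/ (closed).
Open syllables: 1.

1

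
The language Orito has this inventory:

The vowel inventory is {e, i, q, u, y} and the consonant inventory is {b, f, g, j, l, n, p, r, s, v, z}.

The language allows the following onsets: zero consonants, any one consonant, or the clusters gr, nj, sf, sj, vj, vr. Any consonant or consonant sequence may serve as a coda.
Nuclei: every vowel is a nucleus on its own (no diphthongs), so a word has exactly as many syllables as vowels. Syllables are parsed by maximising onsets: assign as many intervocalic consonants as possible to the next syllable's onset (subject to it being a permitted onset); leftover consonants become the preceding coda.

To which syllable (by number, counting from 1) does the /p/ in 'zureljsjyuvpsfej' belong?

The vowels are u, e, y, u, e — 5 nuclei, so 5 syllables.
/u…e/ gap (V1→V2): /r/ is a single consonant, so it becomes the next onset.
/e…y/ gap (V2→V3): /ljsj/ — longest licit onset from the right is /sj/, leaving /lj/ as coda.
/y…u/ gap (V3→V4): nothing intervenes; syllable break is V.V.
/u…e/ gap (V4→V5): cluster /vpsf/ — the longest permitted-onset suffix is /sf/; onset = /sf/, preceding coda = /vp/.
So the parse is zu.relj.sjy.uvp.sfej.
The /p/ is in the coda of syllable 4 (/uvp/).

4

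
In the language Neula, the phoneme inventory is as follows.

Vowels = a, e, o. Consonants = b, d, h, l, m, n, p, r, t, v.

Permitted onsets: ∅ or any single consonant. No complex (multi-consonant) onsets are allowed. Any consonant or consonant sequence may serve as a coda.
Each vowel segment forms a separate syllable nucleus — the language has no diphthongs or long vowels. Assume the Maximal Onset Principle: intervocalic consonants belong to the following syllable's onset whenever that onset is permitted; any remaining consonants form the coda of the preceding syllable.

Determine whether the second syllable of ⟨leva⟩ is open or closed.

open

The vowels are e, a — 2 nuclei, so 2 syllables.
/e…a/ gap (V1→V2): just /v/ — single C goes to the following onset.
Syllabification: le.va.
Syllable 2 is /va/; it ends in its nucleus with no coda, so it is open.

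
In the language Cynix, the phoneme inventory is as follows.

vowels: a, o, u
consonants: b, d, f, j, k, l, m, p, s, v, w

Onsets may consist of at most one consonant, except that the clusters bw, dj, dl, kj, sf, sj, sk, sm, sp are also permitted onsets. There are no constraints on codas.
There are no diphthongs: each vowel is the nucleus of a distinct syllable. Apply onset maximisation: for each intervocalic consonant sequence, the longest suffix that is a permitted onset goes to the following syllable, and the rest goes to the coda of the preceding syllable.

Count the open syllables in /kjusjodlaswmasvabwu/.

4

The vowels are u, o, a, a, a, u — 6 nuclei, so 6 syllables.
Between /u/ (V1) and /o/ (V2): /sj/ is a licit onset in full, so it all attaches to the next syllable.
Between /o/ (V2) and /a/ (V3): /dl/ — entire cluster is a permitted onset → onset /dl/, coda ∅.
Between /a/ (V3) and /a/ (V4): cluster /swm/ — the longest permitted-onset suffix is /m/; onset = /m/, preceding coda = /sw/.
Between /a/ (V4) and /a/ (V5): /sv/ — longest licit onset from the right is /v/, leaving /s/ as coda.
Between /a/ (V5) and /u/ (V6): cluster /bw/ — /bw/ is itself a permitted onset, so the whole cluster goes right; preceding coda = ∅.
Syllabification: kju.sjo.dlasw.mas.va.bwu.
Classifying each syllable: /kju/ (open), /sjo/ (open), /dlasw/ (closed), /mas/ (closed), /va/ (open), /bwu/ (open).
Open syllables: 4.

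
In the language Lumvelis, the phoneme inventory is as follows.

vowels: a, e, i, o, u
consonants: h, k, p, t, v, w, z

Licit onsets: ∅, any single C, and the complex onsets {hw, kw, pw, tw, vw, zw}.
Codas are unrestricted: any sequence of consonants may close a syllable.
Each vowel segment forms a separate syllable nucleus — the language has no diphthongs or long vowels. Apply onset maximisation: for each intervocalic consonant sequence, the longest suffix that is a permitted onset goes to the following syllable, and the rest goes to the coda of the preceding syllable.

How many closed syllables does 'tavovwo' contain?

0

Nuclei (vowels): a, o, o → 3 syllables.
/a…o/ gap (V1→V2): /v/ → onset of the next syllable (single consonants are always licit onsets).
/o…o/ gap (V2→V3): /vw/ — entire cluster is a permitted onset → onset /vw/, coda ∅.
Result: ta.vo.vwo.
Classifying each syllable: /ta/ (open), /vo/ (open), /vwo/ (open).
Closed syllables: 0.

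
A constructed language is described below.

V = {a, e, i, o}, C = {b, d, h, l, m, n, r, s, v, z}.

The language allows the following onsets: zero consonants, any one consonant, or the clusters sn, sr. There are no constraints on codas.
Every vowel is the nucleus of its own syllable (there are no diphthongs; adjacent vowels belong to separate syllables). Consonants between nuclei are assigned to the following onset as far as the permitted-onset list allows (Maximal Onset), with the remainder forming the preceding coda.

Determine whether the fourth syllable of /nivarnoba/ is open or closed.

open

The vowels are i, a, o, a — 4 nuclei, so 4 syllables.
σ1/σ2 boundary: /v/ is a single consonant, so it becomes the next onset.
σ2/σ3 boundary: /rn/ splits as /r/ + /n/ (/n/ is the longest suffix that is a licit onset).
σ3/σ4 boundary: just /b/ — single C goes to the following onset.
Result: ni.var.no.ba.
Syllable 4 is /ba/; it ends in its nucleus with no coda, so it is open.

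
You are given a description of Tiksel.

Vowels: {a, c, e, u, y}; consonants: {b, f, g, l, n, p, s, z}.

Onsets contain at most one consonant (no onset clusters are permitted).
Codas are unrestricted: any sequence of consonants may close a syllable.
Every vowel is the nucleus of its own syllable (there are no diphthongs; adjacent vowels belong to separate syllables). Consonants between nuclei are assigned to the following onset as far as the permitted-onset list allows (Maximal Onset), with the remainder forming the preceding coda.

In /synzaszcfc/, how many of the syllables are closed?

Vowels present: y, a, c, c; each is a nucleus, giving 4 syllables.
/y…a/ gap (V1→V2): cluster /nz/ — the longest permitted-onset suffix is /z/; onset = /z/, preceding coda = /n/.
/a…c/ gap (V2→V3): cluster /sz/ — the longest permitted-onset suffix is /z/; onset = /z/, preceding coda = /s/.
/c…c/ gap (V3→V4): just /f/ — single C goes to the following onset.
Putting it together: syn.zas.zc.fc.
Classifying each syllable: /syn/ (closed), /zas/ (closed), /zc/ (open), /fc/ (open).
Closed syllables: 2.

2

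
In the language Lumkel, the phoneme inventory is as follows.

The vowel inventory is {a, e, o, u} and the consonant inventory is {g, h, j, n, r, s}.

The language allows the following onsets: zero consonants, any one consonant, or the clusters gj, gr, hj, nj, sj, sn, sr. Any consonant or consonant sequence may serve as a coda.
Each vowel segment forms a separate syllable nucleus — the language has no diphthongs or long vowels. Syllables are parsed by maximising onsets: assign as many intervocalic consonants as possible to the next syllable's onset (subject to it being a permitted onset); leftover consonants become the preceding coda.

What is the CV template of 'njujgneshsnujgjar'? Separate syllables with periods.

CCVCC.CVCC.CCVC.CCVC

Nuclei (vowels): u, e, u, a → 4 syllables.
Between /u/ (V1) and /e/ (V2): cluster /jgn/ — the longest permitted-onset suffix is /n/; onset = /n/, preceding coda = /jg/.
Between /e/ (V2) and /u/ (V3): /shsn/; trying suffixes from longest down, /sn/ is the first permitted one, so coda /sh/ | onset /sn/.
Between /u/ (V3) and /a/ (V4): /jgj/; trying suffixes from longest down, /gj/ is the first permitted one, so coda /j/ | onset /gj/.
Result: njujg.nesh.snuj.gjar.
Mapping each syllable to C/V: /njujg/ → CCVCC, /nesh/ → CVCC, /snuj/ → CCVC, /gjar/ → CCVC.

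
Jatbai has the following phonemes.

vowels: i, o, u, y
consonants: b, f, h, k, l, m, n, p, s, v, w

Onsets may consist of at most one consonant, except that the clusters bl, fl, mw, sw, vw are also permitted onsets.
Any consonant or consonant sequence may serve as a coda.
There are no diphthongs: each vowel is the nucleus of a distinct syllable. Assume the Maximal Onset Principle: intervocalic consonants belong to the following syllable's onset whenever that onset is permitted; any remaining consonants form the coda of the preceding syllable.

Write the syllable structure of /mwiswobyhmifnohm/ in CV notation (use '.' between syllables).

CCV.CCV.CVC.CVC.CVCC

Vowels present: i, o, y, i, o; each is a nucleus, giving 5 syllables.
Between /i/ (V1) and /o/ (V2): cluster /sw/ — /sw/ is itself a permitted onset, so the whole cluster goes right; preceding coda = ∅.
Between /o/ (V2) and /y/ (V3): just /b/ — single C goes to the following onset.
Between /y/ (V3) and /i/ (V4): /hm/; trying suffixes from longest down, /m/ is the first permitted one, so coda /h/ | onset /m/.
Between /i/ (V4) and /o/ (V5): cluster /fn/ — the longest permitted-onset suffix is /n/; onset = /n/, preceding coda = /f/.
So the parse is mwi.swo.byh.mif.nohm.
Mapping each syllable to C/V: /mwi/ → CCV, /swo/ → CCV, /byh/ → CVC, /mif/ → CVC, /nohm/ → CVCC.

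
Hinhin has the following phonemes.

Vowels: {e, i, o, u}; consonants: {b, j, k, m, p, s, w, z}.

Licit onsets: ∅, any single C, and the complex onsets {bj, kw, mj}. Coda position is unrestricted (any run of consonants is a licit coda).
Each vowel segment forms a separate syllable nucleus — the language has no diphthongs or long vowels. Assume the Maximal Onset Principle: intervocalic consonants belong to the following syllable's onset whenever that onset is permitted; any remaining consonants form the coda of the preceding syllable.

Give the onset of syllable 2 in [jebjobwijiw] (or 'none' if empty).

Vowels present: e, o, i, i; each is a nucleus, giving 4 syllables.
σ1/σ2 boundary: /bj/ — entire cluster is a permitted onset → onset /bj/, coda ∅.
σ2/σ3 boundary: /bw/ splits as /b/ + /w/ (/w/ is the longest suffix that is a licit onset).
σ3/σ4 boundary: /j/ is a single consonant, so it becomes the next onset.
Result: je.bjob.wi.jiw.
Syllable 2 is /bjob/: onset /bj/, nucleus /o/, coda /b/.

bj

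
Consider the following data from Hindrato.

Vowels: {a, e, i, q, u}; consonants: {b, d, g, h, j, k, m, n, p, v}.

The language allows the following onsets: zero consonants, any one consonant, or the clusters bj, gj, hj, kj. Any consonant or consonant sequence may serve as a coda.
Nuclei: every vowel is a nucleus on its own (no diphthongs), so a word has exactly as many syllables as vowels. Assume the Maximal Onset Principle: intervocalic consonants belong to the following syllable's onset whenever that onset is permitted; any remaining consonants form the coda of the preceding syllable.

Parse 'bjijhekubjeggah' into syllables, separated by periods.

bjij.he.ku.bjeg.gah

Nuclei (vowels): i, e, u, e, a → 5 syllables.
Between /i/ (V1) and /e/ (V2): /jh/ splits as /j/ + /h/ (/h/ is the longest suffix that is a licit onset).
Between /e/ (V2) and /u/ (V3): /k/ → onset of the next syllable (single consonants are always licit onsets).
Between /u/ (V3) and /e/ (V4): /bj/ — entire cluster is a permitted onset → onset /bj/, coda ∅.
Between /e/ (V4) and /a/ (V5): /gg/ — longest licit onset from the right is /g/, leaving /g/ as coda.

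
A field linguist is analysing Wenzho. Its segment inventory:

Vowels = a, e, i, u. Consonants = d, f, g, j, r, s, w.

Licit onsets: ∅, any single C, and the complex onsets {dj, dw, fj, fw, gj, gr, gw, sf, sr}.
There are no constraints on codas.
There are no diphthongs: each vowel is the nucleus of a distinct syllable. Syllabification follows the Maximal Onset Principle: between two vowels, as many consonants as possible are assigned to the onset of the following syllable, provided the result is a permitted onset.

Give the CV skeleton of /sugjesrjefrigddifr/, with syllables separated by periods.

CV.CCVCC.CVC.CVCC.CVCC

Vowels present: u, e, e, i, i; each is a nucleus, giving 5 syllables.
Between /u/ (V1) and /e/ (V2): /gj/ — entire cluster is a permitted onset → onset /gj/, coda ∅.
Between /e/ (V2) and /e/ (V3): /srj/ — longest licit onset from the right is /j/, leaving /sr/ as coda.
Between /e/ (V3) and /i/ (V4): /fr/ splits as /f/ + /r/ (/r/ is the longest suffix that is a licit onset).
Between /i/ (V4) and /i/ (V5): /gdd/ — longest licit onset from the right is /d/, leaving /gd/ as coda.
So the parse is su.gjesr.jef.rigd.difr.
Mapping each syllable to C/V: /su/ → CV, /gjesr/ → CCVCC, /jef/ → CVC, /rigd/ → CVCC, /difr/ → CVCC.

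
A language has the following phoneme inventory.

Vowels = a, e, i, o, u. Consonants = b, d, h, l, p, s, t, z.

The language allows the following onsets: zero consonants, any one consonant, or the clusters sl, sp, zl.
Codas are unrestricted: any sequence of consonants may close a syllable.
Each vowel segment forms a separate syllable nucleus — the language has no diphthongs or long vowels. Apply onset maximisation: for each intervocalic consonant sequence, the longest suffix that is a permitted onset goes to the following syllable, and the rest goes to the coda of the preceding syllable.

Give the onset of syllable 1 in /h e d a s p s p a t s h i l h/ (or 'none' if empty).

h

The vowels are e, a, a, i — 4 nuclei, so 4 syllables.
/e…a/ gap (V1→V2): just /d/ — single C goes to the following onset.
/a…a/ gap (V2→V3): /spsp/ splits as /sp/ + /sp/ (/sp/ is the longest suffix that is a licit onset).
/a…i/ gap (V3→V4): /tsh/ — longest licit onset from the right is /h/, leaving /ts/ as coda.
Putting it together: he.dasp.spats.hilh.
Syllable 1 is /he/: onset /h/, nucleus /e/, coda ∅.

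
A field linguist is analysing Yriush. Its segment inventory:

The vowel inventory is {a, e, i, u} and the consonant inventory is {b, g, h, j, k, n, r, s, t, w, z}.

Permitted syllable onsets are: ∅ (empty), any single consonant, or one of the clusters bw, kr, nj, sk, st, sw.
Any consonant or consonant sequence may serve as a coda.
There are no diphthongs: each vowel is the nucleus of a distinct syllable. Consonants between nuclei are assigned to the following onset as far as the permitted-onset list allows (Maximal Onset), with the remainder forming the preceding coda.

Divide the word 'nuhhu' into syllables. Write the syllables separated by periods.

Vowels present: u, u; each is a nucleus, giving 2 syllables.
/u…u/ gap (V1→V2): /hh/; trying suffixes from longest down, /h/ is the first permitted one, so coda /h/ | onset /h/.

nuh.hu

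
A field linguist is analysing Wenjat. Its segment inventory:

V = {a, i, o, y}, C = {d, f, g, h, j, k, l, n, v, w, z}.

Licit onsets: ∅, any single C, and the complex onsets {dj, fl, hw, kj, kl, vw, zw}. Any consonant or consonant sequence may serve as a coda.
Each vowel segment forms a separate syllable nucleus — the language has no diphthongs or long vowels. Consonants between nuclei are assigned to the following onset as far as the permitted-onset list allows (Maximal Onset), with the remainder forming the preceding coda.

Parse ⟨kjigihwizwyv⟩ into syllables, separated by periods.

Nuclei (vowels): i, i, i, y → 4 syllables.
/i…i/ gap (V1→V2): /g/ → onset of the next syllable (single consonants are always licit onsets).
/i…i/ gap (V2→V3): cluster /hw/ — /hw/ is itself a permitted onset, so the whole cluster goes right; preceding coda = ∅.
/i…y/ gap (V3→V4): /zw/ — entire cluster is a permitted onset → onset /zw/, coda ∅.

kji.gi.hwi.zwyv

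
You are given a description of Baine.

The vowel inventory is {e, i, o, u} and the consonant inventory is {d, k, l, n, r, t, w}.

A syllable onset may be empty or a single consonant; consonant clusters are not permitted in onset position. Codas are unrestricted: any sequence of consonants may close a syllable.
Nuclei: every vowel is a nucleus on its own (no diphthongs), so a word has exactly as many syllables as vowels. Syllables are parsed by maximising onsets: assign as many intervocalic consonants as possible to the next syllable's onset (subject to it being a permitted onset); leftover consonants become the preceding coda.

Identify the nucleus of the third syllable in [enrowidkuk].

i

Vowels present: e, o, i, u; each is a nucleus, giving 4 syllables.
The third nucleus (vowel 3 from the left) is /i/.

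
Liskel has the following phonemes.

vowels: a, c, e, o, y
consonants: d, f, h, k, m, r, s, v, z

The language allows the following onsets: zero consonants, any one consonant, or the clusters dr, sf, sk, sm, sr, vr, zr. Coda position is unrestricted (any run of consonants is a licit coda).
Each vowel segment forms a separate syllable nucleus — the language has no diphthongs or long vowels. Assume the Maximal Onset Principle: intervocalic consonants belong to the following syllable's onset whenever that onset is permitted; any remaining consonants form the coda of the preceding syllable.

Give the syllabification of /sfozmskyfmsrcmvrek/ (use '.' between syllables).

Nuclei (vowels): o, y, c, e → 4 syllables.
Between /o/ (V1) and /y/ (V2): /zmsk/ — longest licit onset from the right is /sk/, leaving /zm/ as coda.
Between /y/ (V2) and /c/ (V3): /fmsr/; trying suffixes from longest down, /sr/ is the first permitted one, so coda /fm/ | onset /sr/.
Between /c/ (V3) and /e/ (V4): /mvr/ — longest licit onset from the right is /vr/, leaving /m/ as coda.

sfozm.skyfm.srcm.vrek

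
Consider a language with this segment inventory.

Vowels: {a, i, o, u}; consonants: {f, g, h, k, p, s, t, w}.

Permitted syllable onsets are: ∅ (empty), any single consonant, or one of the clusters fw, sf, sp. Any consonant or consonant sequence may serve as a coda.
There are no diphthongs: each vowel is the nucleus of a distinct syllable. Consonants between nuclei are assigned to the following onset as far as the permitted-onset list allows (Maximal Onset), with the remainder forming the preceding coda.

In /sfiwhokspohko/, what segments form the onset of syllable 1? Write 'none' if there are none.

The vowels are i, o, o, o — 4 nuclei, so 4 syllables.
Between /i/ (V1) and /o/ (V2): /wh/ splits as /w/ + /h/ (/h/ is the longest suffix that is a licit onset).
Between /o/ (V2) and /o/ (V3): /ksp/ — longest licit onset from the right is /sp/, leaving /k/ as coda.
Between /o/ (V3) and /o/ (V4): /hk/ — longest licit onset from the right is /k/, leaving /h/ as coda.
Syllabification: sfiw.hok.spoh.ko.
Syllable 1 is /sfiw/: onset /sf/, nucleus /i/, coda /w/.

sf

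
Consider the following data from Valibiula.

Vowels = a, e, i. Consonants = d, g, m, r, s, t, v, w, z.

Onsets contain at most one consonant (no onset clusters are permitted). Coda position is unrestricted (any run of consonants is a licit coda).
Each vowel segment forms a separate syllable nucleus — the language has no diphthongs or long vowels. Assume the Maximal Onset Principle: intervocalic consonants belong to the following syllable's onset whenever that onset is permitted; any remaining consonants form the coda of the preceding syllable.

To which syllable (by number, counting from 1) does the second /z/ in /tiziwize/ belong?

Nuclei (vowels): i, i, i, e → 4 syllables.
/i…i/ gap (V1→V2): just /z/ — single C goes to the following onset.
/i…i/ gap (V2→V3): just /w/ — single C goes to the following onset.
/i…e/ gap (V3→V4): /z/ → onset of the next syllable (single consonants are always licit onsets).
Syllabification: ti.zi.wi.ze.
The second /z/ is in the onset of syllable 4 (/ze/).

4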